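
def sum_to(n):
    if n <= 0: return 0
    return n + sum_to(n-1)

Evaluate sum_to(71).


sum_to(71)
= 71 + 70 + 69 + 68 + 67 + 66 + 65 + 64 + 63 + 62 + 61 + 60 + 59 + 58 + 57 + 56 + 55 + 54 + 53 + 52 + 51 + 50 + 49 + 48 + 47 + 46 + 45 + 44 + 43 + 42 + 41 + 40 + 39 + 38 + 37 + 36 + 35 + 34 + 33 + 32 + 31 + 30 + 29 + 28 + 27 + 26 + 25 + 24 + 23 + 22 + 21 + 20 + 19 + 18 + 17 + 16 + 15 + 14 + 13 + 12 + 11 + 10 + 9 + 8 + 7 + 6 + 5 + 4 + 3 + 2 + 1 + sum_to(0)
= 71 + 70 + 69 + 68 + 67 + 66 + 65 + 64 + 63 + 62 + 61 + 60 + 59 + 58 + 57 + 56 + 55 + 54 + 53 + 52 + 51 + 50 + 49 + 48 + 47 + 46 + 45 + 44 + 43 + 42 + 41 + 40 + 39 + 38 + 37 + 36 + 35 + 34 + 33 + 32 + 31 + 30 + 29 + 28 + 27 + 26 + 25 + 24 + 23 + 22 + 21 + 20 + 19 + 18 + 17 + 16 + 15 + 14 + 13 + 12 + 11 + 10 + 9 + 8 + 7 + 6 + 5 + 4 + 3 + 2 + 1 + 0
= 2556

2556


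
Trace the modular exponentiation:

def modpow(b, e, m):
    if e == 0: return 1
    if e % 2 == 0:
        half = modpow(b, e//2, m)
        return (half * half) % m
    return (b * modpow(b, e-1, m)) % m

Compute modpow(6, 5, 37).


modpow(6, 5, 37): e is odd, compute modpow(6, 4, 37)
  modpow(6, 4, 37): e is even, compute modpow(6, 2, 37)
    modpow(6, 2, 37): e is even, compute modpow(6, 1, 37)
      modpow(6, 1, 37): e is odd, compute modpow(6, 0, 37)
        modpow(6, 0, 37) = 1
      (6 * 1) % 37 = 6
    half=6, (6*6) % 37 = 36
  half=36, (36*36) % 37 = 1
(6 * 1) % 37 = 6

6


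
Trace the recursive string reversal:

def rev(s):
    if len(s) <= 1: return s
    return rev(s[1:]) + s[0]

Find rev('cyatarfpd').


rev('cyatarfpd') = rev('yatarfpd') + 'c'
rev('yatarfpd') = rev('atarfpd') + 'y'
rev('atarfpd') = rev('tarfpd') + 'a'
rev('tarfpd') = rev('arfpd') + 't'
rev('arfpd') = rev('rfpd') + 'a'
rev('rfpd') = rev('fpd') + 'r'
rev('fpd') = rev('pd') + 'f'
rev('pd') = rev('d') + 'p'
rev('d') = 'd'  (base case)
Concatenating: 'd' + 'p' + 'f' + 'r' + 'a' + 't' + 'a' + 'y' + 'c' = 'dpfratayc'

dpfratayc


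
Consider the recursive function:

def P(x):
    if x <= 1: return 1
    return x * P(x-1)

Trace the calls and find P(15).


P(15)
= 15 * P(14)
= 15 * 14 * P(13)
= 15 * 14 * 13 * P(12)
= 15 * 14 * 13 * 12 * P(11)
= 15 * 14 * 13 * 12 * 11 * P(10)
= 15 * 14 * 13 * 12 * 11 * 10 * P(9)
= 15 * 14 * 13 * 12 * 11 * 10 * 9 * P(8)
= 15 * 14 * 13 * 12 * 11 * 10 * 9 * 8 * P(7)
= 15 * 14 * 13 * 12 * 11 * 10 * 9 * 8 * 7 * P(6)
= 15 * 14 * 13 * 12 * 11 * 10 * 9 * 8 * 7 * 6 * P(5)
= 15 * 14 * 13 * 12 * 11 * 10 * 9 * 8 * 7 * 6 * 5 * P(4)
= 15 * 14 * 13 * 12 * 11 * 10 * 9 * 8 * 7 * 6 * 5 * 4 * P(3)
= 15 * 14 * 13 * 12 * 11 * 10 * 9 * 8 * 7 * 6 * 5 * 4 * 3 * P(2)
= 15 * 14 * 13 * 12 * 11 * 10 * 9 * 8 * 7 * 6 * 5 * 4 * 3 * 2 * P(1)
= 15 * 14 * 13 * 12 * 11 * 10 * 9 * 8 * 7 * 6 * 5 * 4 * 3 * 2 * 1
= 1307674368000

1307674368000


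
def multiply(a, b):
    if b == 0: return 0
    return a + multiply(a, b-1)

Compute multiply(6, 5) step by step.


multiply(6, 5) = 6 + multiply(6, 4)
multiply(6, 4) = 6 + multiply(6, 3)
multiply(6, 3) = 6 + multiply(6, 2)
multiply(6, 2) = 6 + multiply(6, 1)
multiply(6, 1) = 6 + multiply(6, 0)
multiply(6, 0) = 0  (base case)
Total: 6 + 6 + 6 + 6 + 6 + 0 = 30

30


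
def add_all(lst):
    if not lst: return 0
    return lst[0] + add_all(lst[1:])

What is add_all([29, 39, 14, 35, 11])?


add_all([29, 39, 14, 35, 11]) = 29 + add_all([39, 14, 35, 11])
add_all([39, 14, 35, 11]) = 39 + add_all([14, 35, 11])
add_all([14, 35, 11]) = 14 + add_all([35, 11])
add_all([35, 11]) = 35 + add_all([11])
add_all([11]) = 11 + add_all([])
add_all([]) = 0  (base case)
Total: 29 + 39 + 14 + 35 + 11 + 0 = 128

128


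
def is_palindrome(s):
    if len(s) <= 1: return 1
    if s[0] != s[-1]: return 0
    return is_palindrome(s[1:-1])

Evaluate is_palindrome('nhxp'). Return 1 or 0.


is_palindrome('nhxp'): s[0]='n' != s[-1]='p' -> return 0
Result: 0 (not a palindrome)

0


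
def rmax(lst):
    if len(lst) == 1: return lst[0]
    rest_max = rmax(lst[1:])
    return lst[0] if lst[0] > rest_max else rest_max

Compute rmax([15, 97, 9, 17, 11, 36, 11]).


rmax([15, 97, 9, 17, 11, 36, 11]): compare 15 with rmax([97, 9, 17, 11, 36, 11])
rmax([97, 9, 17, 11, 36, 11]): compare 97 with rmax([9, 17, 11, 36, 11])
rmax([9, 17, 11, 36, 11]): compare 9 with rmax([17, 11, 36, 11])
rmax([17, 11, 36, 11]): compare 17 with rmax([11, 36, 11])
rmax([11, 36, 11]): compare 11 with rmax([36, 11])
rmax([36, 11]): compare 36 with rmax([11])
rmax([11]) = 11  (base case)
Compare 36 with 11 -> 36
Compare 11 with 36 -> 36
Compare 17 with 36 -> 36
Compare 9 with 36 -> 36
Compare 97 with 36 -> 97
Compare 15 with 97 -> 97

97


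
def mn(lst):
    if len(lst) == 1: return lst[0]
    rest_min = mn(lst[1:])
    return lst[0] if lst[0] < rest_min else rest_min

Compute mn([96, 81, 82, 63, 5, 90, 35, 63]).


mn([96, 81, 82, 63, 5, 90, 35, 63]): compare 96 with mn([81, 82, 63, 5, 90, 35, 63])
mn([81, 82, 63, 5, 90, 35, 63]): compare 81 with mn([82, 63, 5, 90, 35, 63])
mn([82, 63, 5, 90, 35, 63]): compare 82 with mn([63, 5, 90, 35, 63])
mn([63, 5, 90, 35, 63]): compare 63 with mn([5, 90, 35, 63])
mn([5, 90, 35, 63]): compare 5 with mn([90, 35, 63])
mn([90, 35, 63]): compare 90 with mn([35, 63])
mn([35, 63]): compare 35 with mn([63])
mn([63]) = 63  (base case)
Compare 35 with 63 -> 35
Compare 90 with 35 -> 35
Compare 5 with 35 -> 5
Compare 63 with 5 -> 5
Compare 82 with 5 -> 5
Compare 81 with 5 -> 5
Compare 96 with 5 -> 5

5


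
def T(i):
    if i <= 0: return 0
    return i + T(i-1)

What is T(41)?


T(41)
= 41 + 40 + 39 + 38 + 37 + 36 + 35 + 34 + 33 + 32 + 31 + 30 + 29 + 28 + 27 + 26 + 25 + 24 + 23 + 22 + 21 + 20 + 19 + 18 + 17 + 16 + 15 + 14 + 13 + 12 + 11 + 10 + 9 + 8 + 7 + 6 + 5 + 4 + 3 + 2 + 1 + T(0)
= 41 + 40 + 39 + 38 + 37 + 36 + 35 + 34 + 33 + 32 + 31 + 30 + 29 + 28 + 27 + 26 + 25 + 24 + 23 + 22 + 21 + 20 + 19 + 18 + 17 + 16 + 15 + 14 + 13 + 12 + 11 + 10 + 9 + 8 + 7 + 6 + 5 + 4 + 3 + 2 + 1 + 0
= 861

861


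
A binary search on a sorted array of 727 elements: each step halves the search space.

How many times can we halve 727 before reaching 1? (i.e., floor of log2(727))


727 / 2 = 363
363 / 2 = 181
181 / 2 = 90
90 / 2 = 45
45 / 2 = 22
22 / 2 = 11
11 / 2 = 5
5 / 2 = 2
2 / 2 = 1
Reached 1 after 9 halvings

9


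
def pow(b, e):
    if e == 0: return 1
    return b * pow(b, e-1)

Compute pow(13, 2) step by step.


pow(13, 2)
= 13 * pow(13, 1)
= 13 * 13 * pow(13, 0)
= 13 * 13 * 1
= 169

169


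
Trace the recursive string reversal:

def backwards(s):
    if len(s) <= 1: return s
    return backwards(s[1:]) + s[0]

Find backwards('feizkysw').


backwards('feizkysw') = backwards('eizkysw') + 'f'
backwards('eizkysw') = backwards('izkysw') + 'e'
backwards('izkysw') = backwards('zkysw') + 'i'
backwards('zkysw') = backwards('kysw') + 'z'
backwards('kysw') = backwards('ysw') + 'k'
backwards('ysw') = backwards('sw') + 'y'
backwards('sw') = backwards('w') + 's'
backwards('w') = 'w'  (base case)
Concatenating: 'w' + 's' + 'y' + 'k' + 'z' + 'i' + 'e' + 'f' = 'wsykzief'

wsykzief


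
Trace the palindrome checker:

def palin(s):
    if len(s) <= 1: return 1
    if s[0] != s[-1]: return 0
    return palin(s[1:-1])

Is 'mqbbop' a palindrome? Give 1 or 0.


palin('mqbbop'): s[0]='m' != s[-1]='p' -> return 0
Result: 0 (not a palindrome)

0


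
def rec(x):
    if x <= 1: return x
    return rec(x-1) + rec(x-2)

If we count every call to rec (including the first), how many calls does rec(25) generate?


Let C(n) = total calls for rec(n)
C(0) = 1, C(1) = 1
C(2) = 1 + C(1) + C(0) = 1 + 1 + 1 = 3
C(3) = 1 + C(2) + C(1) = 1 + 3 + 1 = 5
C(4) = 1 + C(3) + C(2) = 1 + 5 + 3 = 9
C(5) = 1 + C(4) + C(3) = 1 + 9 + 5 = 15
C(6) = 1 + C(5) + C(4) = 1 + 15 + 9 = 25
C(7) = 1 + C(6) + C(5) = 1 + 25 + 15 = 41
C(8) = 1 + C(7) + C(6) = 1 + 41 + 25 = 67
C(9) = 1 + C(8) + C(7) = 1 + 67 + 41 = 109
C(10) = 1 + C(9) + C(8) = 1 + 109 + 67 = 177
C(11) = 1 + C(10) + C(9) = 1 + 177 + 109 = 287
C(12) = 1 + C(11) + C(10) = 1 + 287 + 177 = 465
C(13) = 1 + C(12) + C(11) = 1 + 465 + 287 = 753
C(14) = 1 + C(13) + C(12) = 1 + 753 + 465 = 1219
C(15) = 1 + C(14) + C(13) = 1 + 1219 + 753 = 1973
C(16) = 1 + C(15) + C(14) = 1 + 1973 + 1219 = 3193
C(17) = 1 + C(16) + C(15) = 1 + 3193 + 1973 = 5167
C(18) = 1 + C(17) + C(16) = 1 + 5167 + 3193 = 8361
C(19) = 1 + C(18) + C(17) = 1 + 8361 + 5167 = 13529
C(20) = 1 + C(19) + C(18) = 1 + 13529 + 8361 = 21891
C(21) = 1 + C(20) + C(19) = 1 + 21891 + 13529 = 35421
C(22) = 1 + C(21) + C(20) = 1 + 35421 + 21891 = 57313
C(23) = 1 + C(22) + C(21) = 1 + 57313 + 35421 = 92735
C(24) = 1 + C(23) + C(22) = 1 + 92735 + 57313 = 150049
C(25) = 1 + C(24) + C(23) = 1 + 150049 + 92735 = 242785

242785


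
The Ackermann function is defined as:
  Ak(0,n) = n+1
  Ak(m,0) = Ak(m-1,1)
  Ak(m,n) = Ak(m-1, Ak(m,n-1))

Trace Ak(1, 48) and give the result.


Ak(1, 48) = Ak(0, Ak(1, 47))
  Ak(1, 47) = Ak(0, Ak(1, 46))
    Ak(1, 46) = Ak(0, Ak(1, 45))
      Ak(1, 45) = Ak(0, Ak(1, 44))
        Ak(1, 44) = Ak(0, Ak(1, 43))
          Ak(1, 43) = Ak(0, Ak(1, 42))
          Ak(1, 42) = Ak(0, Ak(1, 41))
          Ak(1, 41) = Ak(0, Ak(1, 40))
          Ak(1, 40) = Ak(0, Ak(1, 39))
          Ak(1, 39) = Ak(0, Ak(1, 38))
          Ak(1, 38) = Ak(0, Ak(1, 37))
          Ak(1, 37) = Ak(0, Ak(1, 36))
          Ak(1, 36) = Ak(0, Ak(1, 35))
          Ak(1, 35) = Ak(0, Ak(1, 34))
          Ak(1, 34) = Ak(0, Ak(1, 33))
          Ak(1, 33) = Ak(0, Ak(1, 32))
          Ak(1, 32) = Ak(0, Ak(1, 31))
          Ak(1, 31) = Ak(0, Ak(1, 30))
          Ak(1, 30) = Ak(0, Ak(1, 29))
          Ak(1, 29) = Ak(0, Ak(1, 28))
          Ak(1, 28) = Ak(0, Ak(1, 27))
          Ak(1, 27) = Ak(0, Ak(1, 26))
          Ak(1, 26) = Ak(0, Ak(1, 25))
          Ak(1, 25) = Ak(0, Ak(1, 24))
          Ak(1, 24) = Ak(0, Ak(1, 23))
... (trace truncated)
Result: Ak(1, 48) = 50

50


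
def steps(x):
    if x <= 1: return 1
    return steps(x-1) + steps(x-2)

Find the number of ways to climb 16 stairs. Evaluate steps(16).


Building up from base cases:
steps(0) = 1
steps(1) = 1
steps(2) = steps(1) + steps(0) = 1 + 1 = 2
steps(3) = steps(2) + steps(1) = 2 + 1 = 3
steps(4) = steps(3) + steps(2) = 3 + 2 = 5
steps(5) = steps(4) + steps(3) = 5 + 3 = 8
steps(6) = steps(5) + steps(4) = 8 + 5 = 13
steps(7) = steps(6) + steps(5) = 13 + 8 = 21
steps(8) = steps(7) + steps(6) = 21 + 13 = 34
steps(9) = steps(8) + steps(7) = 34 + 21 = 55
steps(10) = steps(9) + steps(8) = 55 + 34 = 89
steps(11) = steps(10) + steps(9) = 89 + 55 = 144
steps(12) = steps(11) + steps(10) = 144 + 89 = 233
steps(13) = steps(12) + steps(11) = 233 + 144 = 377
steps(14) = steps(13) + steps(12) = 377 + 233 = 610
steps(15) = steps(14) + steps(13) = 610 + 377 = 987
steps(16) = steps(15) + steps(14) = 987 + 610 = 1597

1597


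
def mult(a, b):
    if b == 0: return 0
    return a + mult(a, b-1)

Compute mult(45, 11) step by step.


mult(45, 11) = 45 + mult(45, 10)
mult(45, 10) = 45 + mult(45, 9)
mult(45, 9) = 45 + mult(45, 8)
mult(45, 8) = 45 + mult(45, 7)
mult(45, 7) = 45 + mult(45, 6)
mult(45, 6) = 45 + mult(45, 5)
mult(45, 5) = 45 + mult(45, 4)
mult(45, 4) = 45 + mult(45, 3)
mult(45, 3) = 45 + mult(45, 2)
mult(45, 2) = 45 + mult(45, 1)
mult(45, 1) = 45 + mult(45, 0)
mult(45, 0) = 0  (base case)
Total: 45 + 45 + 45 + 45 + 45 + 45 + 45 + 45 + 45 + 45 + 45 + 0 = 495

495


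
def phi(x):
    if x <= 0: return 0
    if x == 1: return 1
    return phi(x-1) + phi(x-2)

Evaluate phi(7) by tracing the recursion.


Computing phi(7) bottom-up:
phi(0) = 0
phi(1) = 1
phi(2) = phi(1) + phi(0) = 1 + 0 = 1
phi(3) = phi(2) + phi(1) = 1 + 1 = 2
phi(4) = phi(3) + phi(2) = 2 + 1 = 3
phi(5) = phi(4) + phi(3) = 3 + 2 = 5
phi(6) = phi(5) + phi(4) = 5 + 3 = 8
phi(7) = phi(6) + phi(5) = 8 + 5 = 13

13


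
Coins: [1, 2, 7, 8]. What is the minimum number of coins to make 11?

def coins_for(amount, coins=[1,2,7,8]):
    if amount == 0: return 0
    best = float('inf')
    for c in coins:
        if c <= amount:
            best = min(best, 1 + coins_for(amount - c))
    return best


Building up with DP:
coins_for(0) = 0
coins_for(1) = min(1+coins_for(0)=1+0=1) = 1
coins_for(2) = min(1+coins_for(1)=1+1=2, 1+coins_for(0)=1+0=1) = 1
coins_for(3) = min(1+coins_for(2)=1+1=2, 1+coins_for(1)=1+1=2) = 2
coins_for(4) = min(1+coins_for(3)=1+2=3, 1+coins_for(2)=1+1=2) = 2
coins_for(5) = min(1+coins_for(4)=1+2=3, 1+coins_for(3)=1+2=3) = 3
coins_for(6) = min(1+coins_for(5)=1+3=4, 1+coins_for(4)=1+2=3) = 3
coins_for(7) = min(1+coins_for(6)=1+3=4, 1+coins_for(5)=1+3=4, 1+coins_for(0)=1+0=1) = 1
coins_for(8) = min(1+coins_for(7)=1+1=2, 1+coins_for(6)=1+3=4, 1+coins_for(1)=1+1=2, 1+coins_for(0)=1+0=1) = 1
coins_for(9) = min(1+coins_for(8)=1+1=2, 1+coins_for(7)=1+1=2, 1+coins_for(2)=1+1=2, 1+coins_for(1)=1+1=2) = 2
coins_for(10) = min(1+coins_for(9)=1+2=3, 1+coins_for(8)=1+1=2, 1+coins_for(3)=1+2=3, 1+coins_for(2)=1+1=2) = 2
coins_for(11) = min(1+coins_for(10)=1+2=3, 1+coins_for(9)=1+2=3, 1+coins_for(4)=1+2=3, 1+coins_for(3)=1+2=3) = 3

3


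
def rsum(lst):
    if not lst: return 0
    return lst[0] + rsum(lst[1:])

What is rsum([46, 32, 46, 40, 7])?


rsum([46, 32, 46, 40, 7]) = 46 + rsum([32, 46, 40, 7])
rsum([32, 46, 40, 7]) = 32 + rsum([46, 40, 7])
rsum([46, 40, 7]) = 46 + rsum([40, 7])
rsum([40, 7]) = 40 + rsum([7])
rsum([7]) = 7 + rsum([])
rsum([]) = 0  (base case)
Total: 46 + 32 + 46 + 40 + 7 + 0 = 171

171


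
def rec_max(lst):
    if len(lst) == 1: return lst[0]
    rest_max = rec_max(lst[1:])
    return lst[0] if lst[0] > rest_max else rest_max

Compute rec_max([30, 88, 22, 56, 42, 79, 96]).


rec_max([30, 88, 22, 56, 42, 79, 96]): compare 30 with rec_max([88, 22, 56, 42, 79, 96])
rec_max([88, 22, 56, 42, 79, 96]): compare 88 with rec_max([22, 56, 42, 79, 96])
rec_max([22, 56, 42, 79, 96]): compare 22 with rec_max([56, 42, 79, 96])
rec_max([56, 42, 79, 96]): compare 56 with rec_max([42, 79, 96])
rec_max([42, 79, 96]): compare 42 with rec_max([79, 96])
rec_max([79, 96]): compare 79 with rec_max([96])
rec_max([96]) = 96  (base case)
Compare 79 with 96 -> 96
Compare 42 with 96 -> 96
Compare 56 with 96 -> 96
Compare 22 with 96 -> 96
Compare 88 with 96 -> 96
Compare 30 with 96 -> 96

96


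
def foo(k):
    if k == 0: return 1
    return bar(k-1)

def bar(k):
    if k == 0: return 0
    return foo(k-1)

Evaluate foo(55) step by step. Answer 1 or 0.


foo(55) = bar(54)
bar(54) = foo(53)
foo(53) = bar(52)
bar(52) = foo(51)
foo(51) = bar(50)
bar(50) = foo(49)
foo(49) = bar(48)
bar(48) = foo(47)
foo(47) = bar(46)
bar(46) = foo(45)
foo(45) = bar(44)
bar(44) = foo(43)
foo(43) = bar(42)
bar(42) = foo(41)
foo(41) = bar(40)
bar(40) = foo(39)
foo(39) = bar(38)
bar(38) = foo(37)
foo(37) = bar(36)
bar(36) = foo(35)
foo(35) = bar(34)
bar(34) = foo(33)
foo(33) = bar(32)
bar(32) = foo(31)
foo(31) = bar(30)
bar(30) = foo(29)
foo(29) = bar(28)
bar(28) = foo(27)
foo(27) = bar(26)
bar(26) = foo(25)
foo(25) = bar(24)
bar(24) = foo(23)
foo(23) = bar(22)
bar(22) = foo(21)
foo(21) = bar(20)
bar(20) = foo(19)
foo(19) = bar(18)
bar(18) = foo(17)
foo(17) = bar(16)
bar(16) = foo(15)
foo(15) = bar(14)
bar(14) = foo(13)
foo(13) = bar(12)
bar(12) = foo(11)
foo(11) = bar(10)
bar(10) = foo(9)
foo(9) = bar(8)
bar(8) = foo(7)
foo(7) = bar(6)
bar(6) = foo(5)
foo(5) = bar(4)
bar(4) = foo(3)
foo(3) = bar(2)
bar(2) = foo(1)
foo(1) = bar(0)
bar(0) = 0  (base case)
Result: 0

0


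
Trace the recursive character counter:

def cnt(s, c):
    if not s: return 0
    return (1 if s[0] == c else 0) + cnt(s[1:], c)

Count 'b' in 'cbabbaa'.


s[0]='c' != 'b' -> 0
s[0]='b' == 'b' -> 1
s[0]='a' != 'b' -> 0
s[0]='b' == 'b' -> 1
s[0]='b' == 'b' -> 1
s[0]='a' != 'b' -> 0
s[0]='a' != 'b' -> 0
Sum: 0 + 1 + 0 + 1 + 1 + 0 + 0 = 3

3


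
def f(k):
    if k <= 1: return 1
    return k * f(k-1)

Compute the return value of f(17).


f(17)
= 17 * f(16)
= 17 * 16 * f(15)
= 17 * 16 * 15 * f(14)
= 17 * 16 * 15 * 14 * f(13)
= 17 * 16 * 15 * 14 * 13 * f(12)
= 17 * 16 * 15 * 14 * 13 * 12 * f(11)
= 17 * 16 * 15 * 14 * 13 * 12 * 11 * f(10)
= 17 * 16 * 15 * 14 * 13 * 12 * 11 * 10 * f(9)
= 17 * 16 * 15 * 14 * 13 * 12 * 11 * 10 * 9 * f(8)
= 17 * 16 * 15 * 14 * 13 * 12 * 11 * 10 * 9 * 8 * f(7)
= 17 * 16 * 15 * 14 * 13 * 12 * 11 * 10 * 9 * 8 * 7 * f(6)
= 17 * 16 * 15 * 14 * 13 * 12 * 11 * 10 * 9 * 8 * 7 * 6 * f(5)
= 17 * 16 * 15 * 14 * 13 * 12 * 11 * 10 * 9 * 8 * 7 * 6 * 5 * f(4)
= 17 * 16 * 15 * 14 * 13 * 12 * 11 * 10 * 9 * 8 * 7 * 6 * 5 * 4 * f(3)
= 17 * 16 * 15 * 14 * 13 * 12 * 11 * 10 * 9 * 8 * 7 * 6 * 5 * 4 * 3 * f(2)
= 17 * 16 * 15 * 14 * 13 * 12 * 11 * 10 * 9 * 8 * 7 * 6 * 5 * 4 * 3 * 2 * f(1)
= 17 * 16 * 15 * 14 * 13 * 12 * 11 * 10 * 9 * 8 * 7 * 6 * 5 * 4 * 3 * 2 * 1
= 355687428096000

355687428096000


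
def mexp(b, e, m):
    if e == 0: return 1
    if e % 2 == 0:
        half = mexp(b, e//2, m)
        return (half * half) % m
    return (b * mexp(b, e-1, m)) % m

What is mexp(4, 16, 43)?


mexp(4, 16, 43): e is even, compute mexp(4, 8, 43)
  mexp(4, 8, 43): e is even, compute mexp(4, 4, 43)
    mexp(4, 4, 43): e is even, compute mexp(4, 2, 43)
      mexp(4, 2, 43): e is even, compute mexp(4, 1, 43)
        mexp(4, 1, 43): e is odd, compute mexp(4, 0, 43)
          mexp(4, 0, 43) = 1
        (4 * 1) % 43 = 4
      half=4, (4*4) % 43 = 16
    half=16, (16*16) % 43 = 41
  half=41, (41*41) % 43 = 4
half=4, (4*4) % 43 = 16

16


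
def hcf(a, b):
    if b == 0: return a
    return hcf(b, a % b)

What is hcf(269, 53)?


hcf(269, 53) = hcf(53, 4)
hcf(53, 4) = hcf(4, 1)
hcf(4, 1) = hcf(1, 0)
hcf(1, 0) = 1  (base case)

1


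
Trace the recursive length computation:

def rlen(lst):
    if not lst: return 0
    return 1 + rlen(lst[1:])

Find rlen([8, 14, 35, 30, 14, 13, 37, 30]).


rlen([8, 14, 35, 30, 14, 13, 37, 30]) = 1 + rlen([14, 35, 30, 14, 13, 37, 30])
rlen([14, 35, 30, 14, 13, 37, 30]) = 1 + rlen([35, 30, 14, 13, 37, 30])
rlen([35, 30, 14, 13, 37, 30]) = 1 + rlen([30, 14, 13, 37, 30])
rlen([30, 14, 13, 37, 30]) = 1 + rlen([14, 13, 37, 30])
rlen([14, 13, 37, 30]) = 1 + rlen([13, 37, 30])
rlen([13, 37, 30]) = 1 + rlen([37, 30])
rlen([37, 30]) = 1 + rlen([30])
rlen([30]) = 1 + rlen([])
rlen([]) = 0  (base case)
Unwinding: 1 + 1 + 1 + 1 + 1 + 1 + 1 + 1 + 0 = 8

8


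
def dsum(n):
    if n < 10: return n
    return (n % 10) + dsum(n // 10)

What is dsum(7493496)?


dsum(7493496) = 6 + dsum(749349)
dsum(749349) = 9 + dsum(74934)
dsum(74934) = 4 + dsum(7493)
dsum(7493) = 3 + dsum(749)
dsum(749) = 9 + dsum(74)
dsum(74) = 4 + dsum(7)
dsum(7) = 7  (base case)
Total: 6 + 9 + 4 + 3 + 9 + 4 + 7 = 42

42


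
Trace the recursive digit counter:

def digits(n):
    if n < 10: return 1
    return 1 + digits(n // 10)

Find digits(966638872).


digits(966638872) = 1 + digits(96663887)
digits(96663887) = 1 + digits(9666388)
digits(9666388) = 1 + digits(966638)
digits(966638) = 1 + digits(96663)
digits(96663) = 1 + digits(9666)
digits(9666) = 1 + digits(966)
digits(966) = 1 + digits(96)
digits(96) = 1 + digits(9)
digits(9) = 1  (base case: 9 < 10)
Unwinding: 1 + 1 + 1 + 1 + 1 + 1 + 1 + 1 + 1 = 9

9


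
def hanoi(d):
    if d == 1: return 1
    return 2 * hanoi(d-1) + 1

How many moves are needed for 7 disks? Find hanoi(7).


hanoi(7) = 2 * hanoi(6) + 1
hanoi(6) = 2 * hanoi(5) + 1
hanoi(5) = 2 * hanoi(4) + 1
hanoi(4) = 2 * hanoi(3) + 1
hanoi(3) = 2 * hanoi(2) + 1
hanoi(2) = 2 * hanoi(1) + 1
hanoi(1) = 1  (base case)
hanoi(2) = 2 * 1 + 1 = 3
hanoi(3) = 2 * 3 + 1 = 7
hanoi(4) = 2 * 7 + 1 = 15
hanoi(5) = 2 * 15 + 1 = 31
hanoi(6) = 2 * 31 + 1 = 63
hanoi(7) = 2 * 63 + 1 = 127

127


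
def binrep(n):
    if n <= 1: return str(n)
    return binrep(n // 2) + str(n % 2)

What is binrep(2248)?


binrep(2248) = binrep(1124) + '0'
binrep(1124) = binrep(562) + '0'
binrep(562) = binrep(281) + '0'
binrep(281) = binrep(140) + '1'
binrep(140) = binrep(70) + '0'
binrep(70) = binrep(35) + '0'
binrep(35) = binrep(17) + '1'
binrep(17) = binrep(8) + '1'
binrep(8) = binrep(4) + '0'
binrep(4) = binrep(2) + '0'
binrep(2) = binrep(1) + '0'
binrep(1) = '1'  (base case)
Concatenating: '1' + '0' + '0' + '0' + '1' + '1' + '0' + '0' + '1' + '0' + '0' + '0' = '100011001000'

100011001000


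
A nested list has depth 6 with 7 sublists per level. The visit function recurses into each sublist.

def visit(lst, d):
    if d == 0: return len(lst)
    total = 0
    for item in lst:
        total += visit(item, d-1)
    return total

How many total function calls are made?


At depth 0 (root): 1 call
At depth 1: each of 1 parents calls visit on 7 children = 7 calls
At depth 2: each of 7 parents calls visit on 7 children = 49 calls
At depth 3: each of 49 parents calls visit on 7 children = 343 calls
At depth 4: each of 343 parents calls visit on 7 children = 2401 calls
At depth 5: each of 2401 parents calls visit on 7 children = 16807 calls
At depth 6: each of 16807 parents calls visit on 7 children = 117649 calls
Total: 1 + 7 + 49 + 343 + 2401 + 16807 + 117649 = 137257

137257


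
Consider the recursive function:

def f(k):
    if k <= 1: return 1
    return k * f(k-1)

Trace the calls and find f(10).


f(10)
= 10 * f(9)
= 10 * 9 * f(8)
= 10 * 9 * 8 * f(7)
= 10 * 9 * 8 * 7 * f(6)
= 10 * 9 * 8 * 7 * 6 * f(5)
= 10 * 9 * 8 * 7 * 6 * 5 * f(4)
= 10 * 9 * 8 * 7 * 6 * 5 * 4 * f(3)
= 10 * 9 * 8 * 7 * 6 * 5 * 4 * 3 * f(2)
= 10 * 9 * 8 * 7 * 6 * 5 * 4 * 3 * 2 * f(1)
= 10 * 9 * 8 * 7 * 6 * 5 * 4 * 3 * 2 * 1
= 3628800

3628800


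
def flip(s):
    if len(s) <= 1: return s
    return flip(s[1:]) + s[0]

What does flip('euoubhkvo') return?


flip('euoubhkvo') = flip('uoubhkvo') + 'e'
flip('uoubhkvo') = flip('oubhkvo') + 'u'
flip('oubhkvo') = flip('ubhkvo') + 'o'
flip('ubhkvo') = flip('bhkvo') + 'u'
flip('bhkvo') = flip('hkvo') + 'b'
flip('hkvo') = flip('kvo') + 'h'
flip('kvo') = flip('vo') + 'k'
flip('vo') = flip('o') + 'v'
flip('o') = 'o'  (base case)
Concatenating: 'o' + 'v' + 'k' + 'h' + 'b' + 'u' + 'o' + 'u' + 'e' = 'ovkhbuoue'

ovkhbuoue


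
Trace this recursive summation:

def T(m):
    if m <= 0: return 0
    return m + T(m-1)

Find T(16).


T(16)
= 16 + 15 + 14 + 13 + 12 + 11 + 10 + 9 + 8 + 7 + 6 + 5 + 4 + 3 + 2 + 1 + T(0)
= 16 + 15 + 14 + 13 + 12 + 11 + 10 + 9 + 8 + 7 + 6 + 5 + 4 + 3 + 2 + 1 + 0
= 136

136


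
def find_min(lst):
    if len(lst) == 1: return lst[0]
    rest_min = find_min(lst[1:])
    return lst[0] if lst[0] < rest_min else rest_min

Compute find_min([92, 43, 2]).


find_min([92, 43, 2]): compare 92 with find_min([43, 2])
find_min([43, 2]): compare 43 with find_min([2])
find_min([2]) = 2  (base case)
Compare 43 with 2 -> 2
Compare 92 with 2 -> 2

2


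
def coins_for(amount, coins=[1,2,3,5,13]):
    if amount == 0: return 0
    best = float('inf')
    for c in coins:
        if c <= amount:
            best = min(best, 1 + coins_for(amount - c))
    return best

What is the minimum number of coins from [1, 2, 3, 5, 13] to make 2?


Building up with DP:
coins_for(0) = 0
coins_for(1) = min(1+coins_for(0)=1+0=1) = 1
coins_for(2) = min(1+coins_for(1)=1+1=2, 1+coins_for(0)=1+0=1) = 1

1


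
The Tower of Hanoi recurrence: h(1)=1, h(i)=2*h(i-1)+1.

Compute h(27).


h(27) = 2 * h(26) + 1
h(26) = 2 * h(25) + 1
h(25) = 2 * h(24) + 1
h(24) = 2 * h(23) + 1
h(23) = 2 * h(22) + 1
h(22) = 2 * h(21) + 1
h(21) = 2 * h(20) + 1
h(20) = 2 * h(19) + 1
h(19) = 2 * h(18) + 1
h(18) = 2 * h(17) + 1
h(17) = 2 * h(16) + 1
h(16) = 2 * h(15) + 1
h(15) = 2 * h(14) + 1
h(14) = 2 * h(13) + 1
h(13) = 2 * h(12) + 1
h(12) = 2 * h(11) + 1
h(11) = 2 * h(10) + 1
h(10) = 2 * h(9) + 1
h(9) = 2 * h(8) + 1
h(8) = 2 * h(7) + 1
h(7) = 2 * h(6) + 1
h(6) = 2 * h(5) + 1
h(5) = 2 * h(4) + 1
h(4) = 2 * h(3) + 1
h(3) = 2 * h(2) + 1
h(2) = 2 * h(1) + 1
h(1) = 1  (base case)
h(2) = 2 * 1 + 1 = 3
h(3) = 2 * 3 + 1 = 7
h(4) = 2 * 7 + 1 = 15
h(5) = 2 * 15 + 1 = 31
h(6) = 2 * 31 + 1 = 63
h(7) = 2 * 63 + 1 = 127
h(8) = 2 * 127 + 1 = 255
h(9) = 2 * 255 + 1 = 511
h(10) = 2 * 511 + 1 = 1023
h(11) = 2 * 1023 + 1 = 2047
h(12) = 2 * 2047 + 1 = 4095
h(13) = 2 * 4095 + 1 = 8191
h(14) = 2 * 8191 + 1 = 16383
h(15) = 2 * 16383 + 1 = 32767
h(16) = 2 * 32767 + 1 = 65535
h(17) = 2 * 65535 + 1 = 131071
h(18) = 2 * 131071 + 1 = 262143
h(19) = 2 * 262143 + 1 = 524287
h(20) = 2 * 524287 + 1 = 1048575
h(21) = 2 * 1048575 + 1 = 2097151
h(22) = 2 * 2097151 + 1 = 4194303
h(23) = 2 * 4194303 + 1 = 8388607
h(24) = 2 * 8388607 + 1 = 16777215
h(25) = 2 * 16777215 + 1 = 33554431
h(26) = 2 * 33554431 + 1 = 67108863
h(27) = 2 * 67108863 + 1 = 134217727

134217727


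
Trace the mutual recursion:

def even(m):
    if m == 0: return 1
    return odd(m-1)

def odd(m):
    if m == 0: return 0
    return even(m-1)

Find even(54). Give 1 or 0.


even(54) = odd(53)
odd(53) = even(52)
even(52) = odd(51)
odd(51) = even(50)
even(50) = odd(49)
odd(49) = even(48)
even(48) = odd(47)
odd(47) = even(46)
even(46) = odd(45)
odd(45) = even(44)
even(44) = odd(43)
odd(43) = even(42)
even(42) = odd(41)
odd(41) = even(40)
even(40) = odd(39)
odd(39) = even(38)
even(38) = odd(37)
odd(37) = even(36)
even(36) = odd(35)
odd(35) = even(34)
even(34) = odd(33)
odd(33) = even(32)
even(32) = odd(31)
odd(31) = even(30)
even(30) = odd(29)
odd(29) = even(28)
even(28) = odd(27)
odd(27) = even(26)
even(26) = odd(25)
odd(25) = even(24)
even(24) = odd(23)
odd(23) = even(22)
even(22) = odd(21)
odd(21) = even(20)
even(20) = odd(19)
odd(19) = even(18)
even(18) = odd(17)
odd(17) = even(16)
even(16) = odd(15)
odd(15) = even(14)
even(14) = odd(13)
odd(13) = even(12)
even(12) = odd(11)
odd(11) = even(10)
even(10) = odd(9)
odd(9) = even(8)
even(8) = odd(7)
odd(7) = even(6)
even(6) = odd(5)
odd(5) = even(4)
even(4) = odd(3)
odd(3) = even(2)
even(2) = odd(1)
odd(1) = even(0)
even(0) = 1  (base case)
Result: 1

1


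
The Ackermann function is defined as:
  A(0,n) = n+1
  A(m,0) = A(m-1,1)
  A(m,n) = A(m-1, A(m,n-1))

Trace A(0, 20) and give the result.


A(0, 20) = 21
Result: A(0, 20) = 21

21


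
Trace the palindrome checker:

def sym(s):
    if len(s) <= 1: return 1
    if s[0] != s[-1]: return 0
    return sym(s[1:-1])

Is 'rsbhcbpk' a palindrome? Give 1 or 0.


sym('rsbhcbpk'): s[0]='r' != s[-1]='k' -> return 0
Result: 0 (not a palindrome)

0


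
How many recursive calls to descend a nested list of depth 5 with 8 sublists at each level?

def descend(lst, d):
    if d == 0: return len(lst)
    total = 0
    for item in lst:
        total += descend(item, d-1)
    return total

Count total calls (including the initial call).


At depth 0 (root): 1 call
At depth 1: each of 1 parents calls descend on 8 children = 8 calls
At depth 2: each of 8 parents calls descend on 8 children = 64 calls
At depth 3: each of 64 parents calls descend on 8 children = 512 calls
At depth 4: each of 512 parents calls descend on 8 children = 4096 calls
At depth 5: each of 4096 parents calls descend on 8 children = 32768 calls
Total: 1 + 8 + 64 + 512 + 4096 + 32768 = 37449

37449


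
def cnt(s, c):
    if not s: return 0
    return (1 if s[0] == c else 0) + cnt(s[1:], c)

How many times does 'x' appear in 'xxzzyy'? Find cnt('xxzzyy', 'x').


s[0]='x' == 'x' -> 1
s[0]='x' == 'x' -> 1
s[0]='z' != 'x' -> 0
s[0]='z' != 'x' -> 0
s[0]='y' != 'x' -> 0
s[0]='y' != 'x' -> 0
Sum: 1 + 1 + 0 + 0 + 0 + 0 = 2

2


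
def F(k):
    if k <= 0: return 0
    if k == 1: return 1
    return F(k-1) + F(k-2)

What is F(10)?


Computing F(10) bottom-up:
F(0) = 0
F(1) = 1
F(2) = F(1) + F(0) = 1 + 0 = 1
F(3) = F(2) + F(1) = 1 + 1 = 2
F(4) = F(3) + F(2) = 2 + 1 = 3
F(5) = F(4) + F(3) = 3 + 2 = 5
F(6) = F(5) + F(4) = 5 + 3 = 8
F(7) = F(6) + F(5) = 8 + 5 = 13
F(8) = F(7) + F(6) = 13 + 8 = 21
F(9) = F(8) + F(7) = 21 + 13 = 34
F(10) = F(9) + F(8) = 34 + 21 = 55

55


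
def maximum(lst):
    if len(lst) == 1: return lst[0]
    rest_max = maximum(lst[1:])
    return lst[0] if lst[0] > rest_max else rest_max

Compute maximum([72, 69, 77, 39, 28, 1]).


maximum([72, 69, 77, 39, 28, 1]): compare 72 with maximum([69, 77, 39, 28, 1])
maximum([69, 77, 39, 28, 1]): compare 69 with maximum([77, 39, 28, 1])
maximum([77, 39, 28, 1]): compare 77 with maximum([39, 28, 1])
maximum([39, 28, 1]): compare 39 with maximum([28, 1])
maximum([28, 1]): compare 28 with maximum([1])
maximum([1]) = 1  (base case)
Compare 28 with 1 -> 28
Compare 39 with 28 -> 39
Compare 77 with 39 -> 77
Compare 69 with 77 -> 77
Compare 72 with 77 -> 77

77


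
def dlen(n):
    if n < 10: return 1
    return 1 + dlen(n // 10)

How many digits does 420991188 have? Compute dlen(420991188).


dlen(420991188) = 1 + dlen(42099118)
dlen(42099118) = 1 + dlen(4209911)
dlen(4209911) = 1 + dlen(420991)
dlen(420991) = 1 + dlen(42099)
dlen(42099) = 1 + dlen(4209)
dlen(4209) = 1 + dlen(420)
dlen(420) = 1 + dlen(42)
dlen(42) = 1 + dlen(4)
dlen(4) = 1  (base case: 4 < 10)
Unwinding: 1 + 1 + 1 + 1 + 1 + 1 + 1 + 1 + 1 = 9

9


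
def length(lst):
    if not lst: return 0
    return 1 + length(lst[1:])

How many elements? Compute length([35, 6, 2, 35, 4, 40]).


length([35, 6, 2, 35, 4, 40]) = 1 + length([6, 2, 35, 4, 40])
length([6, 2, 35, 4, 40]) = 1 + length([2, 35, 4, 40])
length([2, 35, 4, 40]) = 1 + length([35, 4, 40])
length([35, 4, 40]) = 1 + length([4, 40])
length([4, 40]) = 1 + length([40])
length([40]) = 1 + length([])
length([]) = 0  (base case)
Unwinding: 1 + 1 + 1 + 1 + 1 + 1 + 0 = 6

6


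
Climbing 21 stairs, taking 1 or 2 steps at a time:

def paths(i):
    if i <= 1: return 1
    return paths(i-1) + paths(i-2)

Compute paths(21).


Building up from base cases:
paths(0) = 1
paths(1) = 1
paths(2) = paths(1) + paths(0) = 1 + 1 = 2
paths(3) = paths(2) + paths(1) = 2 + 1 = 3
paths(4) = paths(3) + paths(2) = 3 + 2 = 5
paths(5) = paths(4) + paths(3) = 5 + 3 = 8
paths(6) = paths(5) + paths(4) = 8 + 5 = 13
paths(7) = paths(6) + paths(5) = 13 + 8 = 21
paths(8) = paths(7) + paths(6) = 21 + 13 = 34
paths(9) = paths(8) + paths(7) = 34 + 21 = 55
paths(10) = paths(9) + paths(8) = 55 + 34 = 89
paths(11) = paths(10) + paths(9) = 89 + 55 = 144
paths(12) = paths(11) + paths(10) = 144 + 89 = 233
paths(13) = paths(12) + paths(11) = 233 + 144 = 377
paths(14) = paths(13) + paths(12) = 377 + 233 = 610
paths(15) = paths(14) + paths(13) = 610 + 377 = 987
paths(16) = paths(15) + paths(14) = 987 + 610 = 1597
paths(17) = paths(16) + paths(15) = 1597 + 987 = 2584
paths(18) = paths(17) + paths(16) = 2584 + 1597 = 4181
paths(19) = paths(18) + paths(17) = 4181 + 2584 = 6765
paths(20) = paths(19) + paths(18) = 6765 + 4181 = 10946
paths(21) = paths(20) + paths(19) = 10946 + 6765 = 17711

17711


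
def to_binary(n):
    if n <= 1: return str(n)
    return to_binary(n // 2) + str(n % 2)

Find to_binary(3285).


to_binary(3285) = to_binary(1642) + '1'
to_binary(1642) = to_binary(821) + '0'
to_binary(821) = to_binary(410) + '1'
to_binary(410) = to_binary(205) + '0'
to_binary(205) = to_binary(102) + '1'
to_binary(102) = to_binary(51) + '0'
to_binary(51) = to_binary(25) + '1'
to_binary(25) = to_binary(12) + '1'
to_binary(12) = to_binary(6) + '0'
to_binary(6) = to_binary(3) + '0'
to_binary(3) = to_binary(1) + '1'
to_binary(1) = '1'  (base case)
Concatenating: '1' + '1' + '0' + '0' + '1' + '1' + '0' + '1' + '0' + '1' + '0' + '1' = '110011010101'

110011010101


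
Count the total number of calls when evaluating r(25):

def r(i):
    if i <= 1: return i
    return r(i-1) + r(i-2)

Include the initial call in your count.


Let C(n) = total calls for r(n)
C(0) = 1, C(1) = 1
C(2) = 1 + C(1) + C(0) = 1 + 1 + 1 = 3
C(3) = 1 + C(2) + C(1) = 1 + 3 + 1 = 5
C(4) = 1 + C(3) + C(2) = 1 + 5 + 3 = 9
C(5) = 1 + C(4) + C(3) = 1 + 9 + 5 = 15
C(6) = 1 + C(5) + C(4) = 1 + 15 + 9 = 25
C(7) = 1 + C(6) + C(5) = 1 + 25 + 15 = 41
C(8) = 1 + C(7) + C(6) = 1 + 41 + 25 = 67
C(9) = 1 + C(8) + C(7) = 1 + 67 + 41 = 109
C(10) = 1 + C(9) + C(8) = 1 + 109 + 67 = 177
C(11) = 1 + C(10) + C(9) = 1 + 177 + 109 = 287
C(12) = 1 + C(11) + C(10) = 1 + 287 + 177 = 465
C(13) = 1 + C(12) + C(11) = 1 + 465 + 287 = 753
C(14) = 1 + C(13) + C(12) = 1 + 753 + 465 = 1219
C(15) = 1 + C(14) + C(13) = 1 + 1219 + 753 = 1973
C(16) = 1 + C(15) + C(14) = 1 + 1973 + 1219 = 3193
C(17) = 1 + C(16) + C(15) = 1 + 3193 + 1973 = 5167
C(18) = 1 + C(17) + C(16) = 1 + 5167 + 3193 = 8361
C(19) = 1 + C(18) + C(17) = 1 + 8361 + 5167 = 13529
C(20) = 1 + C(19) + C(18) = 1 + 13529 + 8361 = 21891
C(21) = 1 + C(20) + C(19) = 1 + 21891 + 13529 = 35421
C(22) = 1 + C(21) + C(20) = 1 + 35421 + 21891 = 57313
C(23) = 1 + C(22) + C(21) = 1 + 57313 + 35421 = 92735
C(24) = 1 + C(23) + C(22) = 1 + 92735 + 57313 = 150049
C(25) = 1 + C(24) + C(23) = 1 + 150049 + 92735 = 242785

242785


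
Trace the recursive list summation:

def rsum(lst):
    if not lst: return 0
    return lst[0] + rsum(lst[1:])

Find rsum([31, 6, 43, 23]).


rsum([31, 6, 43, 23]) = 31 + rsum([6, 43, 23])
rsum([6, 43, 23]) = 6 + rsum([43, 23])
rsum([43, 23]) = 43 + rsum([23])
rsum([23]) = 23 + rsum([])
rsum([]) = 0  (base case)
Total: 31 + 6 + 43 + 23 + 0 = 103

103


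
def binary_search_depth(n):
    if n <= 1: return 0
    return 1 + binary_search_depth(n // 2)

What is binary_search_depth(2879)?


2879 / 2 = 1439
1439 / 2 = 719
719 / 2 = 359
359 / 2 = 179
179 / 2 = 89
89 / 2 = 44
44 / 2 = 22
22 / 2 = 11
11 / 2 = 5
5 / 2 = 2
2 / 2 = 1
Reached 1 after 11 halvings

11


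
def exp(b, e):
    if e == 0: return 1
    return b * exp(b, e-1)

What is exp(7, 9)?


exp(7, 9)
= 7 * exp(7, 8)
= 7 * 7 * exp(7, 7)
= 7 * 7 * 7 * exp(7, 6)
= 7 * 7 * 7 * 7 * exp(7, 5)
= 7 * 7 * 7 * 7 * 7 * exp(7, 4)
= 7 * 7 * 7 * 7 * 7 * 7 * exp(7, 3)
= 7 * 7 * 7 * 7 * 7 * 7 * 7 * exp(7, 2)
= 7 * 7 * 7 * 7 * 7 * 7 * 7 * 7 * exp(7, 1)
= 7 * 7 * 7 * 7 * 7 * 7 * 7 * 7 * 7 * exp(7, 0)
= 7 * 7 * 7 * 7 * 7 * 7 * 7 * 7 * 7 * 1
= 40353607

40353607


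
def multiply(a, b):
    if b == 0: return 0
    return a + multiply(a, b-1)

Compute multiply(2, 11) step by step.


multiply(2, 11) = 2 + multiply(2, 10)
multiply(2, 10) = 2 + multiply(2, 9)
multiply(2, 9) = 2 + multiply(2, 8)
multiply(2, 8) = 2 + multiply(2, 7)
multiply(2, 7) = 2 + multiply(2, 6)
multiply(2, 6) = 2 + multiply(2, 5)
multiply(2, 5) = 2 + multiply(2, 4)
multiply(2, 4) = 2 + multiply(2, 3)
multiply(2, 3) = 2 + multiply(2, 2)
multiply(2, 2) = 2 + multiply(2, 1)
multiply(2, 1) = 2 + multiply(2, 0)
multiply(2, 0) = 0  (base case)
Total: 2 + 2 + 2 + 2 + 2 + 2 + 2 + 2 + 2 + 2 + 2 + 0 = 22

22


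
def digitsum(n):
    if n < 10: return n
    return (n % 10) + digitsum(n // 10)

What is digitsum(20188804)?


digitsum(20188804) = 4 + digitsum(2018880)
digitsum(2018880) = 0 + digitsum(201888)
digitsum(201888) = 8 + digitsum(20188)
digitsum(20188) = 8 + digitsum(2018)
digitsum(2018) = 8 + digitsum(201)
digitsum(201) = 1 + digitsum(20)
digitsum(20) = 0 + digitsum(2)
digitsum(2) = 2  (base case)
Total: 4 + 0 + 8 + 8 + 8 + 1 + 0 + 2 = 31

31


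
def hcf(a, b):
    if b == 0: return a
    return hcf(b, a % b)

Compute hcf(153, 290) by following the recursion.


hcf(153, 290) = hcf(290, 153)
hcf(290, 153) = hcf(153, 137)
hcf(153, 137) = hcf(137, 16)
hcf(137, 16) = hcf(16, 9)
hcf(16, 9) = hcf(9, 7)
hcf(9, 7) = hcf(7, 2)
hcf(7, 2) = hcf(2, 1)
hcf(2, 1) = hcf(1, 0)
hcf(1, 0) = 1  (base case)

1


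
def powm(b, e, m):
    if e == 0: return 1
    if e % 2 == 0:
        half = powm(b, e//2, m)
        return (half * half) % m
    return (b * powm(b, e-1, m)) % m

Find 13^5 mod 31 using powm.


powm(13, 5, 31): e is odd, compute powm(13, 4, 31)
  powm(13, 4, 31): e is even, compute powm(13, 2, 31)
    powm(13, 2, 31): e is even, compute powm(13, 1, 31)
      powm(13, 1, 31): e is odd, compute powm(13, 0, 31)
        powm(13, 0, 31) = 1
      (13 * 1) % 31 = 13
    half=13, (13*13) % 31 = 14
  half=14, (14*14) % 31 = 10
(13 * 10) % 31 = 6

6


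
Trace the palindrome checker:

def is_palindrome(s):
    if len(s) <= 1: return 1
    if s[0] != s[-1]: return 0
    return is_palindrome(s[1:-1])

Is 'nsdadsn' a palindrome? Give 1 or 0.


is_palindrome('nsdadsn'): s[0]='n' == s[-1]='n' -> check is_palindrome('sdads')
is_palindrome('sdads'): s[0]='s' == s[-1]='s' -> check is_palindrome('dad')
is_palindrome('dad'): s[0]='d' == s[-1]='d' -> check is_palindrome('a')
is_palindrome('a'): len <= 1 -> return 1  (base case)
Result: 1 (palindrome)

1


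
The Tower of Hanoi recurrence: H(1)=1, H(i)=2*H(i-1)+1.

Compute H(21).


H(21) = 2 * H(20) + 1
H(20) = 2 * H(19) + 1
H(19) = 2 * H(18) + 1
H(18) = 2 * H(17) + 1
H(17) = 2 * H(16) + 1
H(16) = 2 * H(15) + 1
H(15) = 2 * H(14) + 1
H(14) = 2 * H(13) + 1
H(13) = 2 * H(12) + 1
H(12) = 2 * H(11) + 1
H(11) = 2 * H(10) + 1
H(10) = 2 * H(9) + 1
H(9) = 2 * H(8) + 1
H(8) = 2 * H(7) + 1
H(7) = 2 * H(6) + 1
H(6) = 2 * H(5) + 1
H(5) = 2 * H(4) + 1
H(4) = 2 * H(3) + 1
H(3) = 2 * H(2) + 1
H(2) = 2 * H(1) + 1
H(1) = 1  (base case)
H(2) = 2 * 1 + 1 = 3
H(3) = 2 * 3 + 1 = 7
H(4) = 2 * 7 + 1 = 15
H(5) = 2 * 15 + 1 = 31
H(6) = 2 * 31 + 1 = 63
H(7) = 2 * 63 + 1 = 127
H(8) = 2 * 127 + 1 = 255
H(9) = 2 * 255 + 1 = 511
H(10) = 2 * 511 + 1 = 1023
H(11) = 2 * 1023 + 1 = 2047
H(12) = 2 * 2047 + 1 = 4095
H(13) = 2 * 4095 + 1 = 8191
H(14) = 2 * 8191 + 1 = 16383
H(15) = 2 * 16383 + 1 = 32767
H(16) = 2 * 32767 + 1 = 65535
H(17) = 2 * 65535 + 1 = 131071
H(18) = 2 * 131071 + 1 = 262143
H(19) = 2 * 262143 + 1 = 524287
H(20) = 2 * 524287 + 1 = 1048575
H(21) = 2 * 1048575 + 1 = 2097151

2097151


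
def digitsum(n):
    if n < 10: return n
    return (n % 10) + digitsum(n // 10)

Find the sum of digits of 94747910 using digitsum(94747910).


digitsum(94747910) = 0 + digitsum(9474791)
digitsum(9474791) = 1 + digitsum(947479)
digitsum(947479) = 9 + digitsum(94747)
digitsum(94747) = 7 + digitsum(9474)
digitsum(9474) = 4 + digitsum(947)
digitsum(947) = 7 + digitsum(94)
digitsum(94) = 4 + digitsum(9)
digitsum(9) = 9  (base case)
Total: 0 + 1 + 9 + 7 + 4 + 7 + 4 + 9 = 41

41


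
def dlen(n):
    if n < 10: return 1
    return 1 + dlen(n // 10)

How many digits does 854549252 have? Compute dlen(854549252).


dlen(854549252) = 1 + dlen(85454925)
dlen(85454925) = 1 + dlen(8545492)
dlen(8545492) = 1 + dlen(854549)
dlen(854549) = 1 + dlen(85454)
dlen(85454) = 1 + dlen(8545)
dlen(8545) = 1 + dlen(854)
dlen(854) = 1 + dlen(85)
dlen(85) = 1 + dlen(8)
dlen(8) = 1  (base case: 8 < 10)
Unwinding: 1 + 1 + 1 + 1 + 1 + 1 + 1 + 1 + 1 = 9

9


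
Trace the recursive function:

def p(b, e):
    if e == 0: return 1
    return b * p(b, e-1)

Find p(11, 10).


p(11, 10)
= 11 * p(11, 9)
= 11 * 11 * p(11, 8)
= 11 * 11 * 11 * p(11, 7)
= 11 * 11 * 11 * 11 * p(11, 6)
= 11 * 11 * 11 * 11 * 11 * p(11, 5)
= 11 * 11 * 11 * 11 * 11 * 11 * p(11, 4)
= 11 * 11 * 11 * 11 * 11 * 11 * 11 * p(11, 3)
= 11 * 11 * 11 * 11 * 11 * 11 * 11 * 11 * p(11, 2)
= 11 * 11 * 11 * 11 * 11 * 11 * 11 * 11 * 11 * p(11, 1)
= 11 * 11 * 11 * 11 * 11 * 11 * 11 * 11 * 11 * 11 * p(11, 0)
= 11 * 11 * 11 * 11 * 11 * 11 * 11 * 11 * 11 * 11 * 1
= 25937424601

25937424601


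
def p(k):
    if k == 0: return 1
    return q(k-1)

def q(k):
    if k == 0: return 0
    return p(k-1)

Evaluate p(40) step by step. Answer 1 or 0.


p(40) = q(39)
q(39) = p(38)
p(38) = q(37)
q(37) = p(36)
p(36) = q(35)
q(35) = p(34)
p(34) = q(33)
q(33) = p(32)
p(32) = q(31)
q(31) = p(30)
p(30) = q(29)
q(29) = p(28)
p(28) = q(27)
q(27) = p(26)
p(26) = q(25)
q(25) = p(24)
p(24) = q(23)
q(23) = p(22)
p(22) = q(21)
q(21) = p(20)
p(20) = q(19)
q(19) = p(18)
p(18) = q(17)
q(17) = p(16)
p(16) = q(15)
q(15) = p(14)
p(14) = q(13)
q(13) = p(12)
p(12) = q(11)
q(11) = p(10)
p(10) = q(9)
q(9) = p(8)
p(8) = q(7)
q(7) = p(6)
p(6) = q(5)
q(5) = p(4)
p(4) = q(3)
q(3) = p(2)
p(2) = q(1)
q(1) = p(0)
p(0) = 1  (base case)
Result: 1

1


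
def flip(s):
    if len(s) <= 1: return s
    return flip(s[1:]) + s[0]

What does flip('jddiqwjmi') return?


flip('jddiqwjmi') = flip('ddiqwjmi') + 'j'
flip('ddiqwjmi') = flip('diqwjmi') + 'd'
flip('diqwjmi') = flip('iqwjmi') + 'd'
flip('iqwjmi') = flip('qwjmi') + 'i'
flip('qwjmi') = flip('wjmi') + 'q'
flip('wjmi') = flip('jmi') + 'w'
flip('jmi') = flip('mi') + 'j'
flip('mi') = flip('i') + 'm'
flip('i') = 'i'  (base case)
Concatenating: 'i' + 'm' + 'j' + 'w' + 'q' + 'i' + 'd' + 'd' + 'j' = 'imjwqiddj'

imjwqiddj


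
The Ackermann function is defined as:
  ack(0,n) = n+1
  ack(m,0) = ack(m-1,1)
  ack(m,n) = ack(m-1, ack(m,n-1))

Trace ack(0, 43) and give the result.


ack(0, 43) = 44
Result: ack(0, 43) = 44

44


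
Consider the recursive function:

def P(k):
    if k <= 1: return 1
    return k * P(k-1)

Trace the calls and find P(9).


P(9)
= 9 * P(8)
= 9 * 8 * P(7)
= 9 * 8 * 7 * P(6)
= 9 * 8 * 7 * 6 * P(5)
= 9 * 8 * 7 * 6 * 5 * P(4)
= 9 * 8 * 7 * 6 * 5 * 4 * P(3)
= 9 * 8 * 7 * 6 * 5 * 4 * 3 * P(2)
= 9 * 8 * 7 * 6 * 5 * 4 * 3 * 2 * P(1)
= 9 * 8 * 7 * 6 * 5 * 4 * 3 * 2 * 1
= 362880

362880
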